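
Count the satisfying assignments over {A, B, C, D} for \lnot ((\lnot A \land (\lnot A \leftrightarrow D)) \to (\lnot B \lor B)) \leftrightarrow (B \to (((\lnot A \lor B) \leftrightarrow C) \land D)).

6

Initial set: {T (\lnot ((\lnot A \land (\lnot A \leftrightarrow D)) \to (\lnot B \lor B)) \leftrightarrow (B \to (((\lnot A \lor B) \leftrightarrow C) \land D)))}.
T (\lnot ((\lnot A \land (\lnot A \leftrightarrow D)) \to (\lnot B \lor B)) \leftrightarrow (B \to (((\lnot A \lor B) \leftrightarrow C) \land D))): β-rule — branch into T \lnot ((\lnot A \land (\lnot A \leftrightarrow D)) \to (\lnot B \lor B)), T (B \to (((\lnot A \lor B) \leftrightarrow C) \land D))  //  F \lnot ((\lnot A \land (\lnot A \leftrightarrow D)) \to (\lnot B \lor B)), F (B \to (((\lnot A \lor B) \leftrightarrow C) \land D)).
  branch 1 (add T \lnot ((\lnot A \land (\lnot A \leftrightarrow D)) \to (\lnot B \lor B)), T (B \to (((\lnot A \lor B) \leftrightarrow C) \land D))):
    T \lnot ((\lnot A \land (\lnot A \leftrightarrow D)) \to (\lnot B \lor B)): α-rule — add T (\lnot A \land (\lnot A \leftrightarrow D)), F (\lnot B \lor B).
    T (\lnot A \land (\lnot A \leftrightarrow D)): α-rule — add T \lnot A, T (\lnot A \leftrightarrow D).
    F (\lnot B \lor B): α-rule — add F \lnot B, F B.
    × closes — contains both B and \lnot B.
  branch 2 (add F \lnot ((\lnot A \land (\lnot A \leftrightarrow D)) \to (\lnot B \lor B)), F (B \to (((\lnot A \lor B) \leftrightarrow C) \land D))):
    F (B \to (((\lnot A \lor B) \leftrightarrow C) \land D)): α-rule — add T B, F (((\lnot A \lor B) \leftrightarrow C) \land D).
    F \lnot ((\lnot A \land (\lnot A \leftrightarrow D)) \to (\lnot B \lor B)): β-rule — branch into F (\lnot A \land (\lnot A \leftrightarrow D))  //  T (\lnot B \lor B).
      branch 2.1 (add F (\lnot A \land (\lnot A \leftrightarrow D))):
        F (((\lnot A \lor B) \leftrightarrow C) \land D): β-rule — branch into F ((\lnot A \lor B) \leftrightarrow C)  //  F D.
          branch 2.1.1 (add F ((\lnot A \lor B) \leftrightarrow C)):
            F (\lnot A \land (\lnot A \leftrightarrow D)): β-rule — branch into F \lnot A  //  F (\lnot A \leftrightarrow D).
              branch 2.1.1.1 (add F \lnot A):
                F ((\lnot A \lor B) \leftrightarrow C): β-rule — branch into T (\lnot A \lor B), F C  //  F (\lnot A \lor B), T C.
                  branch 2.1.1.1.1 (add T (\lnot A \lor B), F C):
                    T (\lnot A \lor B): β-rule — branch into T \lnot A  //  T B.
                      branch 2.1.1.1.1.1 (add T \lnot A):
                        × closes — contains both A and \lnot A.
                      branch 2.1.1.1.1.2 (add T B):
                        ○ open, literals {A=T, B=T, C=F}.
                  branch 2.1.1.1.2 (add F (\lnot A \lor B), T C):
                    F (\lnot A \lor B): α-rule — add F \lnot A, F B.
                    × closes — contains both B and \lnot B.
              branch 2.1.1.2 (add F (\lnot A \leftrightarrow D)):
                F ((\lnot A \lor B) \leftrightarrow C): β-rule — branch into T (\lnot A \lor B), F C  //  F (\lnot A \lor B), T C.
                  branch 2.1.1.2.1 (add T (\lnot A \lor B), F C):
                    F (\lnot A \leftrightarrow D): β-rule — branch into T \lnot A, F D  //  F \lnot A, T D.
                      branch 2.1.1.2.1.1 (add T \lnot A, F D):
                        T (\lnot A \lor B): β-rule — branch into T \lnot A  //  T B.
                          branch 2.1.1.2.1.1.1 (add T \lnot A):
                            ○ open, literals {A=F, B=T, C=F, D=F}.
                          branch 2.1.1.2.1.1.2 (add T B):
                            ○ open, literals {A=F, B=T, C=F, D=F}.
                      branch 2.1.1.2.1.2 (add F \lnot A, T D):
                        T (\lnot A \lor B): β-rule — branch into T \lnot A  //  T B.
                          branch 2.1.1.2.1.2.1 (add T \lnot A):
                            × closes — contains both A and \lnot A.
                          branch 2.1.1.2.1.2.2 (add T B):
                            ○ open, literals {A=T, B=T, C=F, D=T}.
                  branch 2.1.1.2.2 (add F (\lnot A \lor B), T C):
                    F (\lnot A \lor B): α-rule — add F \lnot A, F B.
                    × closes — contains both B and \lnot B.
          branch 2.1.2 (add F D):
            F (\lnot A \land (\lnot A \leftrightarrow D)): β-rule — branch into F \lnot A  //  F (\lnot A \leftrightarrow D).
              branch 2.1.2.1 (add F \lnot A):
                ○ open, literals {A=T, B=T, D=F}.
              branch 2.1.2.2 (add F (\lnot A \leftrightarrow D)):
                F (\lnot A \leftrightarrow D): β-rule — branch into T \lnot A, F D  //  F \lnot A, T D.
                  branch 2.1.2.2.1 (add T \lnot A, F D):
                    ○ open, literals {A=F, B=T, D=F}.
                  branch 2.1.2.2.2 (add F \lnot A, T D):
                    × closes — contains both D and \lnot D.
      branch 2.2 (add T (\lnot B \lor B)):
        F (((\lnot A \lor B) \leftrightarrow C) \land D): β-rule — branch into F ((\lnot A \lor B) \leftrightarrow C)  //  F D.
          branch 2.2.1 (add F ((\lnot A \lor B) \leftrightarrow C)):
            T (\lnot B \lor B): β-rule — branch into T \lnot B  //  T B.
              branch 2.2.1.1 (add T \lnot B):
                × closes — contains both B and \lnot B.
              branch 2.2.1.2 (add T B):
                F ((\lnot A \lor B) \leftrightarrow C): β-rule — branch into T (\lnot A \lor B), F C  //  F (\lnot A \lor B), T C.
                  branch 2.2.1.2.1 (add T (\lnot A \lor B), F C):
                    T (\lnot A \lor B): β-rule — branch into T \lnot A  //  T B.
                      branch 2.2.1.2.1.1 (add T \lnot A):
                        ○ open, literals {A=F, B=T, C=F}.
                      branch 2.2.1.2.1.2 (add T B):
                        ○ open, literals {B=T, C=F}.
                  branch 2.2.1.2.2 (add F (\lnot A \lor B), T C):
                    F (\lnot A \lor B): α-rule — add F \lnot A, F B.
                    × closes — contains both B and \lnot B.
          branch 2.2.2 (add F D):
            T (\lnot B \lor B): β-rule — branch into T \lnot B  //  T B.
              branch 2.2.2.1 (add T \lnot B):
                × closes — contains both B and \lnot B.
              branch 2.2.2.2 (add T B):
                ○ open, literals {B=T, D=F}.
9 branches closed, 9 open.
Each open branch fixes some atoms; the unmentioned ones are free. Counting distinct full assignments: branch {A=T, B=T, C=F} (D) contributes 2 new; branch {A=F, B=T, C=F, D=F} (none free) contributes 1 new; branch {A=F, B=T, C=F, D=F} (none free) contributes 0 new; branch {A=T, B=T, C=F, D=T} (none free) contributes 0 new; branch {A=T, B=T, D=F} (C) contributes 1 new; branch {A=F, B=T, D=F} (C) contributes 1 new; branch {A=F, B=T, C=F} (D) contributes 1 new; branch {B=T, C=F} (A, D) contributes 0 new; branch {B=T, D=F} (A, C) contributes 0 new. Total: 6.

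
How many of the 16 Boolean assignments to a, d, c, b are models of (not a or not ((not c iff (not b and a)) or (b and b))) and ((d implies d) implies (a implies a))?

Initial set: {((not a or not ((not c iff (not b and a)) or (b and b))) and ((d implies d) implies (a implies a)))}.
((not a or not ((not c iff (not b and a)) or (b and b))) and ((d implies d) implies (a implies a))): α-rule — add (not a or not ((not c iff (not b and a)) or (b and b))), ((d implies d) implies (a implies a)).
(not a or not ((not c iff (not b and a)) or (b and b))): β-rule — branch into not a  //  not ((not c iff (not b and a)) or (b and b)).
  branch 1 (add not a):
    ((d implies d) implies (a implies a)): β-rule — branch into not (d implies d)  //  (a implies a).
      branch 1.1 (add not (d implies d)):
        not (d implies d): α-rule — add d, not d.
        × closes — contains both d and not d.
      branch 1.2 (add (a implies a)):
        (a implies a): β-rule — branch into not a  //  a.
          branch 1.2.1 (add not a):
            ○ open, literals {a=F}.
          branch 1.2.2 (add a):
            × closes — contains both a and not a.
  branch 2 (add not ((not c iff (not b and a)) or (b and b))):
    not ((not c iff (not b and a)) or (b and b)): α-rule — add not (not c iff (not b and a)), not (b and b).
    ((d implies d) implies (a implies a)): β-rule — branch into not (d implies d)  //  (a implies a).
      branch 2.1 (add not (d implies d)):
        not (d implies d): α-rule — add d, not d.
        × closes — contains both d and not d.
      branch 2.2 (add (a implies a)):
        not (not c iff (not b and a)): β-rule — branch into not c, not (not b and a)  //  not not c, (not b and a).
          branch 2.2.1 (add not c, not (not b and a)):
            not (b and b): β-rule — branch into not b  //  not b.
              branch 2.2.1.1 (add not b):
                (a implies a): β-rule — branch into not a  //  a.
                  branch 2.2.1.1.1 (add not a):
                    not (not b and a): β-rule — branch into not not b  //  not a.
                      branch 2.2.1.1.1.1 (add not not b):
                        × closes — contains both b and not b.
                      branch 2.2.1.1.1.2 (add not a):
                        ○ open, literals {a=F, b=F, c=F}.
                  branch 2.2.1.1.2 (add a):
                    not (not b and a): β-rule — branch into not not b  //  not a.
                      branch 2.2.1.1.2.1 (add not not b):
                        × closes — contains both b and not b.
                      branch 2.2.1.1.2.2 (add not a):
                        × closes — contains both a and not a.
              branch 2.2.1.2 (add not b):
                (a implies a): β-rule — branch into not a  //  a.
                  branch 2.2.1.2.1 (add not a):
                    not (not b and a): β-rule — branch into not not b  //  not a.
                      branch 2.2.1.2.1.1 (add not not b):
                        × closes — contains both b and not b.
                      branch 2.2.1.2.1.2 (add not a):
                        ○ open, literals {a=F, b=F, c=F}.
                  branch 2.2.1.2.2 (add a):
                    not (not b and a): β-rule — branch into not not b  //  not a.
                      branch 2.2.1.2.2.1 (add not not b):
                        × closes — contains both b and not b.
                      branch 2.2.1.2.2.2 (add not a):
                        × closes — contains both a and not a.
          branch 2.2.2 (add not not c, (not b and a)):
            (not b and a): α-rule — add not b, a.
            not (b and b): β-rule — branch into not b  //  not b.
              branch 2.2.2.1 (add not b):
                (a implies a): β-rule — branch into not a  //  a.
                  branch 2.2.2.1.1 (add not a):
                    × closes — contains both a and not a.
                  branch 2.2.2.1.2 (add a):
                    ○ open, literals {a=T, b=F, c=T}.
              branch 2.2.2.2 (add not b):
                (a implies a): β-rule — branch into not a  //  a.
                  branch 2.2.2.2.1 (add not a):
                    × closes — contains both a and not a.
                  branch 2.2.2.2.2 (add a):
                    ○ open, literals {a=T, b=F, c=T}.
11 branches closed, 5 open.
Each open branch fixes some atoms; the unmentioned ones are free. Counting distinct full assignments: branch {a=F} (d, c, b) contributes 8 new; branch {a=F, b=F, c=F} (d) contributes 0 new; branch {a=F, b=F, c=F} (d) contributes 0 new; branch {a=T, b=F, c=T} (d) contributes 2 new; branch {a=T, b=F, c=T} (d) contributes 0 new. Total: 10.

10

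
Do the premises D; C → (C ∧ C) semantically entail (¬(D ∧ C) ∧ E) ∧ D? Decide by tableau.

No

Initial set: {T D; T (C → (C ∧ C)); F ((¬(D ∧ C) ∧ E) ∧ D)}.
T (C → (C ∧ C)): β-rule — branch into F C  //  T (C ∧ C).
  branch 1 (add F C):
    F ((¬(D ∧ C) ∧ E) ∧ D): β-rule — branch into F (¬(D ∧ C) ∧ E)  //  F D.
      branch 1.1 (add F (¬(D ∧ C) ∧ E)):
        F (¬(D ∧ C) ∧ E): β-rule — branch into F ¬(D ∧ C)  //  F E.
          branch 1.1.1 (add F ¬(D ∧ C)):
            F ¬(D ∧ C): α-rule — add T D, T C.
            × closes — contains both C and ¬C.
          branch 1.1.2 (add F E):
            ○ open, literals {C=0, D=1, E=0}.
      branch 1.2 (add F D):
        × closes — contains both D and ¬D.
  branch 2 (add T (C ∧ C)):
    T (C ∧ C): α-rule — add T C, T C.
    F ((¬(D ∧ C) ∧ E) ∧ D): β-rule — branch into F (¬(D ∧ C) ∧ E)  //  F D.
      branch 2.1 (add F (¬(D ∧ C) ∧ E)):
        F (¬(D ∧ C) ∧ E): β-rule — branch into F ¬(D ∧ C)  //  F E.
          branch 2.1.1 (add F ¬(D ∧ C)):
            F ¬(D ∧ C): α-rule — add T D, T C.
            ○ open, literals {C=1, D=1}.
          branch 2.1.2 (add F E):
            ○ open, literals {C=1, D=1, E=0}.
      branch 2.2 (add F D):
        × closes — contains both D and ¬D.
3 branches closed, 3 open.
An open branch gives a countermodel: C=0, D=1, E=0 (unmentioned atoms arbitrary); the premises hold there but the conclusion fails.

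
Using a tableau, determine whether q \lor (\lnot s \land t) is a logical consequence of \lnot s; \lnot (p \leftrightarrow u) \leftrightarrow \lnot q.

Initial set: {\lnot s; (\lnot (p \leftrightarrow u) \leftrightarrow \lnot q); \lnot (q \lor (\lnot s \land t))}.
\lnot (q \lor (\lnot s \land t)): α-rule — add \lnot q, \lnot (\lnot s \land t).
(\lnot (p \leftrightarrow u) \leftrightarrow \lnot q): β-rule — branch into \lnot (p \leftrightarrow u), \lnot q  //  \lnot \lnot (p \leftrightarrow u), \lnot \lnot q.
  branch 1 (add \lnot (p \leftrightarrow u), \lnot q):
    \lnot (\lnot s \land t): β-rule — branch into \lnot \lnot s  //  \lnot t.
      branch 1.1 (add \lnot \lnot s):
        × closes — contains both s and \lnot s.
      branch 1.2 (add \lnot t):
        \lnot (p \leftrightarrow u): β-rule — branch into p, \lnot u  //  \lnot p, u.
          branch 1.2.1 (add p, \lnot u):
            ○ open, literals {p=T, q=F, s=F, t=F, u=F}.
          branch 1.2.2 (add \lnot p, u):
            ○ open, literals {p=F, q=F, s=F, t=F, u=T}.
  branch 2 (add \lnot \lnot (p \leftrightarrow u), \lnot \lnot q):
    × closes — contains both q and \lnot q.
2 branches closed, 2 open.
An open branch gives a countermodel: p=T, q=F, s=F, t=F, u=F (unmentioned atoms arbitrary); the premises hold there but the conclusion fails.

No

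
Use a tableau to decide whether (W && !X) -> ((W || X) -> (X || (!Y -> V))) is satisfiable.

Satisfiable

Initial set: {((W && !X) -> ((W || X) -> (X || (!Y -> V))))}.
((W && !X) -> ((W || X) -> (X || (!Y -> V)))): β-rule — branch into !(W && !X)  //  ((W || X) -> (X || (!Y -> V))).
  branch 1 (add !(W && !X)):
    !(W && !X): β-rule — branch into !W  //  !!X.
      branch 1.1 (add !W):
        ○ open, literals {W=F}.
      branch 1.2 (add !!X):
        ○ open, literals {X=T}.
  branch 2 (add ((W || X) -> (X || (!Y -> V)))):
    ((W || X) -> (X || (!Y -> V))): β-rule — branch into !(W || X)  //  (X || (!Y -> V)).
      branch 2.1 (add !(W || X)):
        !(W || X): α-rule — add !W, !X.
        ○ open, literals {W=F, X=F}.
      branch 2.2 (add (X || (!Y -> V))):
        (X || (!Y -> V)): β-rule — branch into X  //  (!Y -> V).
          branch 2.2.1 (add X):
            ○ open, literals {X=T}.
          branch 2.2.2 (add (!Y -> V)):
            (!Y -> V): β-rule — branch into !!Y  //  V.
              branch 2.2.2.1 (add !!Y):
                ○ open, literals {Y=T}.
              branch 2.2.2.2 (add V):
                ○ open, literals {V=T}.
0 branches closed, 6 open.
An open branch gives a satisfying assignment: W=F.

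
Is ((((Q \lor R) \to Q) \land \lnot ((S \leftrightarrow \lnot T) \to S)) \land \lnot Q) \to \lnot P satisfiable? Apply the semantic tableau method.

Satisfiable

Initial set: {T (((((Q \lor R) \to Q) \land \lnot ((S \leftrightarrow \lnot T) \to S)) \land \lnot Q) \to \lnot P)}.
T (((((Q \lor R) \to Q) \land \lnot ((S \leftrightarrow \lnot T) \to S)) \land \lnot Q) \to \lnot P): β-rule — branch into F ((((Q \lor R) \to Q) \land \lnot ((S \leftrightarrow \lnot T) \to S)) \land \lnot Q)  //  T \lnot P.
  branch 1 (add F ((((Q \lor R) \to Q) \land \lnot ((S \leftrightarrow \lnot T) \to S)) \land \lnot Q)):
    F ((((Q \lor R) \to Q) \land \lnot ((S \leftrightarrow \lnot T) \to S)) \land \lnot Q): β-rule — branch into F (((Q \lor R) \to Q) \land \lnot ((S \leftrightarrow \lnot T) \to S))  //  F \lnot Q.
      branch 1.1 (add F (((Q \lor R) \to Q) \land \lnot ((S \leftrightarrow \lnot T) \to S))):
        F (((Q \lor R) \to Q) \land \lnot ((S \leftrightarrow \lnot T) \to S)): β-rule — branch into F ((Q \lor R) \to Q)  //  F \lnot ((S \leftrightarrow \lnot T) \to S).
          branch 1.1.1 (add F ((Q \lor R) \to Q)):
            F ((Q \lor R) \to Q): α-rule — add T (Q \lor R), F Q.
            T (Q \lor R): β-rule — branch into T Q  //  T R.
              branch 1.1.1.1 (add T Q):
                × closes — contains both Q and \lnot Q.
              branch 1.1.1.2 (add T R):
                ○ open, literals {Q=0, R=1}.
          branch 1.1.2 (add F \lnot ((S \leftrightarrow \lnot T) \to S)):
            F \lnot ((S \leftrightarrow \lnot T) \to S): β-rule — branch into F (S \leftrightarrow \lnot T)  //  T S.
              branch 1.1.2.1 (add F (S \leftrightarrow \lnot T)):
                F (S \leftrightarrow \lnot T): β-rule — branch into T S, F \lnot T  //  F S, T \lnot T.
                  branch 1.1.2.1.1 (add T S, F \lnot T):
                    ○ open, literals {S=1, T=1}.
                  branch 1.1.2.1.2 (add F S, T \lnot T):
                    ○ open, literals {S=0, T=0}.
              branch 1.1.2.2 (add T S):
                ○ open, literals {S=1}.
      branch 1.2 (add F \lnot Q):
        ○ open, literals {Q=1}.
  branch 2 (add T \lnot P):
    ○ open, literals {P=0}.
1 branch closed, 6 open.
An open branch gives a satisfying assignment: Q=0, R=1.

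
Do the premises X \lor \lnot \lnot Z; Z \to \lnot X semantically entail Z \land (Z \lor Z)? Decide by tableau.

Initial set: {(X \lor \lnot \lnot Z); (Z \to \lnot X); \lnot (Z \land (Z \lor Z))}.
(X \lor \lnot \lnot Z): β-rule — branch into X  //  \lnot \lnot Z.
  branch 1 (add X):
    (Z \to \lnot X): β-rule — branch into \lnot Z  //  \lnot X.
      branch 1.1 (add \lnot Z):
        \lnot (Z \land (Z \lor Z)): β-rule — branch into \lnot Z  //  \lnot (Z \lor Z).
          branch 1.1.1 (add \lnot Z):
            ○ open, literals {X=1, Z=0}.
          branch 1.1.2 (add \lnot (Z \lor Z)):
            \lnot (Z \lor Z): α-rule — add \lnot Z, \lnot Z.
            ○ open, literals {X=1, Z=0}.
      branch 1.2 (add \lnot X):
        × closes — contains both X and \lnot X.
  branch 2 (add \lnot \lnot Z):
    \lnot \lnot Z: drop double negation, giving Z.
    (Z \to \lnot X): β-rule — branch into \lnot Z  //  \lnot X.
      branch 2.1 (add \lnot Z):
        × closes — contains both Z and \lnot Z.
      branch 2.2 (add \lnot X):
        \lnot (Z \land (Z \lor Z)): β-rule — branch into \lnot Z  //  \lnot (Z \lor Z).
          branch 2.2.1 (add \lnot Z):
            × closes — contains both Z and \lnot Z.
          branch 2.2.2 (add \lnot (Z \lor Z)):
            \lnot (Z \lor Z): α-rule — add \lnot Z, \lnot Z.
            × closes — contains both Z and \lnot Z.
4 branches closed, 2 open.
An open branch gives a countermodel: X=1, Z=0 (unmentioned atoms arbitrary); the premises hold there but the conclusion fails.

No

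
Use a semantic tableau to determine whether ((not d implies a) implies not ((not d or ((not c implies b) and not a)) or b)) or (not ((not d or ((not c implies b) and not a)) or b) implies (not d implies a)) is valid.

Assume the negation and expand:
Initial set: {not (((not d implies a) implies not ((not d or ((not c implies b) and not a)) or b)) or (not ((not d or ((not c implies b) and not a)) or b) implies (not d implies a)))}.
not (((not d implies a) implies not ((not d or ((not c implies b) and not a)) or b)) or (not ((not d or ((not c implies b) and not a)) or b) implies (not d implies a))): α-rule — add not ((not d implies a) implies not ((not d or ((not c implies b) and not a)) or b)), not (not ((not d or ((not c implies b) and not a)) or b) implies (not d implies a)).
not ((not d implies a) implies not ((not d or ((not c implies b) and not a)) or b)): α-rule — add (not d implies a), not not ((not d or ((not c implies b) and not a)) or b).
not (not ((not d or ((not c implies b) and not a)) or b) implies (not d implies a)): α-rule — add not ((not d or ((not c implies b) and not a)) or b), not (not d implies a).
not ((not d or ((not c implies b) and not a)) or b): α-rule — add not (not d or ((not c implies b) and not a)), not b.
not (not d implies a): α-rule — add not d, not a.
not (not d or ((not c implies b) and not a)): α-rule — add not not d, not ((not c implies b) and not a).
× closes — contains both d and not d.
All 1 branch closes.
Every branch closed, so the negation is unsatisfiable and the formula is valid.

Valid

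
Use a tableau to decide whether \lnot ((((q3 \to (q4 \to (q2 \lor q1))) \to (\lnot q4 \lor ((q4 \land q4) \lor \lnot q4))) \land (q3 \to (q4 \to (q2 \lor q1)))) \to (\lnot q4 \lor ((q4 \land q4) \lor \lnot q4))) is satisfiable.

Unsatisfiable

Initial set: {\lnot ((((q3 \to (q4 \to (q2 \lor q1))) \to (\lnot q4 \lor ((q4 \land q4) \lor \lnot q4))) \land (q3 \to (q4 \to (q2 \lor q1)))) \to (\lnot q4 \lor ((q4 \land q4) \lor \lnot q4)))}.
\lnot ((((q3 \to (q4 \to (q2 \lor q1))) \to (\lnot q4 \lor ((q4 \land q4) \lor \lnot q4))) \land (q3 \to (q4 \to (q2 \lor q1)))) \to (\lnot q4 \lor ((q4 \land q4) \lor \lnot q4))): α-rule — add (((q3 \to (q4 \to (q2 \lor q1))) \to (\lnot q4 \lor ((q4 \land q4) \lor \lnot q4))) \land (q3 \to (q4 \to (q2 \lor q1)))), \lnot (\lnot q4 \lor ((q4 \land q4) \lor \lnot q4)).
(((q3 \to (q4 \to (q2 \lor q1))) \to (\lnot q4 \lor ((q4 \land q4) \lor \lnot q4))) \land (q3 \to (q4 \to (q2 \lor q1)))): α-rule — add ((q3 \to (q4 \to (q2 \lor q1))) \to (\lnot q4 \lor ((q4 \land q4) \lor \lnot q4))), (q3 \to (q4 \to (q2 \lor q1))).
\lnot (\lnot q4 \lor ((q4 \land q4) \lor \lnot q4)): α-rule — add \lnot \lnot q4, \lnot ((q4 \land q4) \lor \lnot q4).
\lnot ((q4 \land q4) \lor \lnot q4): α-rule — add \lnot (q4 \land q4), \lnot \lnot q4.
((q3 \to (q4 \to (q2 \lor q1))) \to (\lnot q4 \lor ((q4 \land q4) \lor \lnot q4))): β-rule — branch into \lnot (q3 \to (q4 \to (q2 \lor q1)))  //  (\lnot q4 \lor ((q4 \land q4) \lor \lnot q4)).
  branch 1 (add \lnot (q3 \to (q4 \to (q2 \lor q1)))):
    \lnot (q3 \to (q4 \to (q2 \lor q1))): α-rule — add q3, \lnot (q4 \to (q2 \lor q1)).
    \lnot (q4 \to (q2 \lor q1)): α-rule — add q4, \lnot (q2 \lor q1).
    \lnot (q2 \lor q1): α-rule — add \lnot q2, \lnot q1.
    (q3 \to (q4 \to (q2 \lor q1))): β-rule — branch into \lnot q3  //  (q4 \to (q2 \lor q1)).
      branch 1.1 (add \lnot q3):
        × closes — contains both q3 and \lnot q3.
      branch 1.2 (add (q4 \to (q2 \lor q1))):
        \lnot (q4 \land q4): β-rule — branch into \lnot q4  //  \lnot q4.
          branch 1.2.1 (add \lnot q4):
            × closes — contains both q4 and \lnot q4.
          branch 1.2.2 (add \lnot q4):
            × closes — contains both q4 and \lnot q4.
  branch 2 (add (\lnot q4 \lor ((q4 \land q4) \lor \lnot q4))):
    (q3 \to (q4 \to (q2 \lor q1))): β-rule — branch into \lnot q3  //  (q4 \to (q2 \lor q1)).
      branch 2.1 (add \lnot q3):
        \lnot (q4 \land q4): β-rule — branch into \lnot q4  //  \lnot q4.
          branch 2.1.1 (add \lnot q4):
            × closes — contains both q4 and \lnot q4.
          branch 2.1.2 (add \lnot q4):
            × closes — contains both q4 and \lnot q4.
      branch 2.2 (add (q4 \to (q2 \lor q1))):
        \lnot (q4 \land q4): β-rule — branch into \lnot q4  //  \lnot q4.
          branch 2.2.1 (add \lnot q4):
            × closes — contains both q4 and \lnot q4.
          branch 2.2.2 (add \lnot q4):
            × closes — contains both q4 and \lnot q4.
All 7 branches close.
Every branch closed; the formula is unsatisfiable.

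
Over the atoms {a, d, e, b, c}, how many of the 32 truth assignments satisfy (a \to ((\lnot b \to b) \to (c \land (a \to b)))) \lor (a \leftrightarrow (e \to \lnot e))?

Initial set: {T ((a \to ((\lnot b \to b) \to (c \land (a \to b)))) \lor (a \leftrightarrow (e \to \lnot e)))}.
T ((a \to ((\lnot b \to b) \to (c \land (a \to b)))) \lor (a \leftrightarrow (e \to \lnot e))): β-rule — branch into T (a \to ((\lnot b \to b) \to (c \land (a \to b))))  //  T (a \leftrightarrow (e \to \lnot e)).
  branch 1 (add T (a \to ((\lnot b \to b) \to (c \land (a \to b))))):
    T (a \to ((\lnot b \to b) \to (c \land (a \to b)))): β-rule — branch into F a  //  T ((\lnot b \to b) \to (c \land (a \to b))).
      branch 1.1 (add F a):
        ○ open, literals {a=0}.
      branch 1.2 (add T ((\lnot b \to b) \to (c \land (a \to b)))):
        T ((\lnot b \to b) \to (c \land (a \to b))): β-rule — branch into F (\lnot b \to b)  //  T (c \land (a \to b)).
          branch 1.2.1 (add F (\lnot b \to b)):
            F (\lnot b \to b): α-rule — add T \lnot b, F b.
            ○ open, literals {b=0}.
          branch 1.2.2 (add T (c \land (a \to b))):
            T (c \land (a \to b)): α-rule — add T c, T (a \to b).
            T (a \to b): β-rule — branch into F a  //  T b.
              branch 1.2.2.1 (add F a):
                ○ open, literals {a=0, c=1}.
              branch 1.2.2.2 (add T b):
                ○ open, literals {b=1, c=1}.
  branch 2 (add T (a \leftrightarrow (e \to \lnot e))):
    T (a \leftrightarrow (e \to \lnot e)): β-rule — branch into T a, T (e \to \lnot e)  //  F a, F (e \to \lnot e).
      branch 2.1 (add T a, T (e \to \lnot e)):
        T (e \to \lnot e): β-rule — branch into F e  //  T \lnot e.
          branch 2.1.1 (add F e):
            ○ open, literals {a=1, e=0}.
          branch 2.1.2 (add T \lnot e):
            ○ open, literals {a=1, e=0}.
      branch 2.2 (add F a, F (e \to \lnot e)):
        F (e \to \lnot e): α-rule — add T e, F \lnot e.
        ○ open, literals {a=0, e=1}.
0 branches closed, 7 open.
Each open branch fixes some atoms; the unmentioned ones are free. Counting distinct full assignments: branch {a=0} (d, e, b, c) contributes 16 new; branch {b=0} (a, d, e, c) contributes 8 new; branch {a=0, c=1} (d, e, b) contributes 0 new; branch {b=1, c=1} (a, d, e) contributes 4 new; branch {a=1, e=0} (d, b, c) contributes 2 new; branch {a=1, e=0} (d, b, c) contributes 0 new; branch {a=0, e=1} (d, b, c) contributes 0 new. Total: 30.

30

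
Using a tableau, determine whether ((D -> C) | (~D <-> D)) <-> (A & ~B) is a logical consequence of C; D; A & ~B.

Initial set: {C; D; (A & ~B); ~(((D -> C) | (~D <-> D)) <-> (A & ~B))}.
(A & ~B): α-rule — add A, ~B.
~(((D -> C) | (~D <-> D)) <-> (A & ~B)): β-rule — branch into ((D -> C) | (~D <-> D)), ~(A & ~B)  //  ~((D -> C) | (~D <-> D)), (A & ~B).
  branch 1 (add ((D -> C) | (~D <-> D)), ~(A & ~B)):
    ((D -> C) | (~D <-> D)): β-rule — branch into (D -> C)  //  (~D <-> D).
      branch 1.1 (add (D -> C)):
        ~(A & ~B): β-rule — branch into ~A  //  ~~B.
          branch 1.1.1 (add ~A):
            × closes — contains both A and ~A.
          branch 1.1.2 (add ~~B):
            × closes — contains both B and ~B.
      branch 1.2 (add (~D <-> D)):
        ~(A & ~B): β-rule — branch into ~A  //  ~~B.
          branch 1.2.1 (add ~A):
            × closes — contains both A and ~A.
          branch 1.2.2 (add ~~B):
            × closes — contains both B and ~B.
  branch 2 (add ~((D -> C) | (~D <-> D)), (A & ~B)):
    ~((D -> C) | (~D <-> D)): α-rule — add ~(D -> C), ~(~D <-> D).
    (A & ~B): α-rule — add A, ~B.
    ~(D -> C): α-rule — add D, ~C.
    × closes — contains both C and ~C.
All 5 branches close.
Every branch closed, so the premises entail the conclusion.

Yes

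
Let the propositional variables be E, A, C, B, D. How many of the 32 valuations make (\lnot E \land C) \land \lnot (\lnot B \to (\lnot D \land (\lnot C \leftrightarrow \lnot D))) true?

Initial set: {((\lnot E \land C) \land \lnot (\lnot B \to (\lnot D \land (\lnot C \leftrightarrow \lnot D))))}.
((\lnot E \land C) \land \lnot (\lnot B \to (\lnot D \land (\lnot C \leftrightarrow \lnot D)))): α-rule — add (\lnot E \land C), \lnot (\lnot B \to (\lnot D \land (\lnot C \leftrightarrow \lnot D))).
(\lnot E \land C): α-rule — add \lnot E, C.
\lnot (\lnot B \to (\lnot D \land (\lnot C \leftrightarrow \lnot D))): α-rule — add \lnot B, \lnot (\lnot D \land (\lnot C \leftrightarrow \lnot D)).
\lnot (\lnot D \land (\lnot C \leftrightarrow \lnot D)): β-rule — branch into \lnot \lnot D  //  \lnot (\lnot C \leftrightarrow \lnot D).
  branch 1 (add \lnot \lnot D):
    ○ open, literals {B=F, C=T, D=T, E=F}.
  branch 2 (add \lnot (\lnot C \leftrightarrow \lnot D)):
    \lnot (\lnot C \leftrightarrow \lnot D): β-rule — branch into \lnot C, \lnot \lnot D  //  \lnot \lnot C, \lnot D.
      branch 2.1 (add \lnot C, \lnot \lnot D):
        × closes — contains both C and \lnot C.
      branch 2.2 (add \lnot \lnot C, \lnot D):
        ○ open, literals {B=F, C=T, D=F, E=F}.
1 branch closed, 2 open.
Each open branch fixes some atoms; the unmentioned ones are free. Counting distinct full assignments: branch {B=F, C=T, D=T, E=F} (A) contributes 2 new; branch {B=F, C=T, D=F, E=F} (A) contributes 2 new. Total: 4.

4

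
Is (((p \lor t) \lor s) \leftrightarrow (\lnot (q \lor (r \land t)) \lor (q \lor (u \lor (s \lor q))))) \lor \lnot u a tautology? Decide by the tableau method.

Assume the negation and expand:
Initial set: {\lnot ((((p \lor t) \lor s) \leftrightarrow (\lnot (q \lor (r \land t)) \lor (q \lor (u \lor (s \lor q))))) \lor \lnot u)}.
\lnot ((((p \lor t) \lor s) \leftrightarrow (\lnot (q \lor (r \land t)) \lor (q \lor (u \lor (s \lor q))))) \lor \lnot u): α-rule — add \lnot (((p \lor t) \lor s) \leftrightarrow (\lnot (q \lor (r \land t)) \lor (q \lor (u \lor (s \lor q))))), \lnot \lnot u.
\lnot (((p \lor t) \lor s) \leftrightarrow (\lnot (q \lor (r \land t)) \lor (q \lor (u \lor (s \lor q))))): β-rule — branch into ((p \lor t) \lor s), \lnot (\lnot (q \lor (r \land t)) \lor (q \lor (u \lor (s \lor q))))  //  \lnot ((p \lor t) \lor s), (\lnot (q \lor (r \land t)) \lor (q \lor (u \lor (s \lor q)))).
  branch 1 (add ((p \lor t) \lor s), \lnot (\lnot (q \lor (r \land t)) \lor (q \lor (u \lor (s \lor q))))):
    \lnot (\lnot (q \lor (r \land t)) \lor (q \lor (u \lor (s \lor q)))): α-rule — add \lnot \lnot (q \lor (r \land t)), \lnot (q \lor (u \lor (s \lor q))).
    \lnot (q \lor (u \lor (s \lor q))): α-rule — add \lnot q, \lnot (u \lor (s \lor q)).
    \lnot (u \lor (s \lor q)): α-rule — add \lnot u, \lnot (s \lor q).
    × closes — contains both u and \lnot u.
  branch 2 (add \lnot ((p \lor t) \lor s), (\lnot (q \lor (r \land t)) \lor (q \lor (u \lor (s \lor q))))):
    \lnot ((p \lor t) \lor s): α-rule — add \lnot (p \lor t), \lnot s.
    \lnot (p \lor t): α-rule — add \lnot p, \lnot t.
    (\lnot (q \lor (r \land t)) \lor (q \lor (u \lor (s \lor q)))): β-rule — branch into \lnot (q \lor (r \land t))  //  (q \lor (u \lor (s \lor q))).
      branch 2.1 (add \lnot (q \lor (r \land t))):
        \lnot (q \lor (r \land t)): α-rule — add \lnot q, \lnot (r \land t).
        \lnot (r \land t): β-rule — branch into \lnot r  //  \lnot t.
          branch 2.1.1 (add \lnot r):
            ○ open, literals {p=false, q=false, r=false, s=false, t=false, u=true}.
          branch 2.1.2 (add \lnot t):
            ○ open, literals {p=false, q=false, s=false, t=false, u=true}.
      branch 2.2 (add (q \lor (u \lor (s \lor q)))):
        (q \lor (u \lor (s \lor q))): β-rule — branch into q  //  (u \lor (s \lor q)).
          branch 2.2.1 (add q):
            ○ open, literals {p=false, q=true, s=false, t=false, u=true}.
          branch 2.2.2 (add (u \lor (s \lor q))):
            (u \lor (s \lor q)): β-rule — branch into u  //  (s \lor q).
              branch 2.2.2.1 (add u):
                ○ open, literals {p=false, s=false, t=false, u=true}.
              branch 2.2.2.2 (add (s \lor q)):
                (s \lor q): β-rule — branch into s  //  q.
                  branch 2.2.2.2.1 (add s):
                    × closes — contains both s and \lnot s.
                  branch 2.2.2.2.2 (add q):
                    ○ open, literals {p=false, q=true, s=false, t=false, u=true}.
2 branches closed, 5 open.
An open branch gives a countermodel: p=false, q=false, r=false, s=false, t=false, u=true (unmentioned atoms arbitrary); under it the original formula is false.

Not valid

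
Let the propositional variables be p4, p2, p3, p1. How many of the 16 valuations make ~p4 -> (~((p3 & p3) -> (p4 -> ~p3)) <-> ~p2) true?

Initial set: {(~p4 -> (~((p3 & p3) -> (p4 -> ~p3)) <-> ~p2))}.
(~p4 -> (~((p3 & p3) -> (p4 -> ~p3)) <-> ~p2)): β-rule — branch into ~~p4  //  (~((p3 & p3) -> (p4 -> ~p3)) <-> ~p2).
  branch 1 (add ~~p4):
    ○ open, literals {p4=true}.
  branch 2 (add (~((p3 & p3) -> (p4 -> ~p3)) <-> ~p2)):
    (~((p3 & p3) -> (p4 -> ~p3)) <-> ~p2): β-rule — branch into ~((p3 & p3) -> (p4 -> ~p3)), ~p2  //  ~~((p3 & p3) -> (p4 -> ~p3)), ~~p2.
      branch 2.1 (add ~((p3 & p3) -> (p4 -> ~p3)), ~p2):
        ~((p3 & p3) -> (p4 -> ~p3)): α-rule — add (p3 & p3), ~(p4 -> ~p3).
        (p3 & p3): α-rule — add p3, p3.
        ~(p4 -> ~p3): α-rule — add p4, ~~p3.
        ○ open, literals {p2=false, p3=true, p4=true}.
      branch 2.2 (add ~~((p3 & p3) -> (p4 -> ~p3)), ~~p2):
        ~~((p3 & p3) -> (p4 -> ~p3)): β-rule — branch into ~(p3 & p3)  //  (p4 -> ~p3).
          branch 2.2.1 (add ~(p3 & p3)):
            ~(p3 & p3): β-rule — branch into ~p3  //  ~p3.
              branch 2.2.1.1 (add ~p3):
                ○ open, literals {p2=true, p3=false}.
              branch 2.2.1.2 (add ~p3):
                ○ open, literals {p2=true, p3=false}.
          branch 2.2.2 (add (p4 -> ~p3)):
            (p4 -> ~p3): β-rule — branch into ~p4  //  ~p3.
              branch 2.2.2.1 (add ~p4):
                ○ open, literals {p2=true, p4=false}.
              branch 2.2.2.2 (add ~p3):
                ○ open, literals {p2=true, p3=false}.
0 branches closed, 6 open.
Each open branch fixes some atoms; the unmentioned ones are free. Counting distinct full assignments: branch {p4=true} (p2, p3, p1) contributes 8 new; branch {p2=false, p3=true, p4=true} (p1) contributes 0 new; branch {p2=true, p3=false} (p4, p1) contributes 2 new; branch {p2=true, p3=false} (p4, p1) contributes 0 new; branch {p2=true, p4=false} (p3, p1) contributes 2 new; branch {p2=true, p3=false} (p4, p1) contributes 0 new. Total: 12.

12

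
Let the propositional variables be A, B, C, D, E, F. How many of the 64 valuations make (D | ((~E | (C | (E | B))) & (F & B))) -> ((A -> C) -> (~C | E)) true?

Initial set: {((D | ((~E | (C | (E | B))) & (F & B))) -> ((A -> C) -> (~C | E)))}.
((D | ((~E | (C | (E | B))) & (F & B))) -> ((A -> C) -> (~C | E))): β-rule — branch into ~(D | ((~E | (C | (E | B))) & (F & B)))  //  ((A -> C) -> (~C | E)).
  branch 1 (add ~(D | ((~E | (C | (E | B))) & (F & B)))):
    ~(D | ((~E | (C | (E | B))) & (F & B))): α-rule — add ~D, ~((~E | (C | (E | B))) & (F & B)).
    ~((~E | (C | (E | B))) & (F & B)): β-rule — branch into ~(~E | (C | (E | B)))  //  ~(F & B).
      branch 1.1 (add ~(~E | (C | (E | B)))):
        ~(~E | (C | (E | B))): α-rule — add ~~E, ~(C | (E | B)).
        ~(C | (E | B)): α-rule — add ~C, ~(E | B).
        ~(E | B): α-rule — add ~E, ~B.
        × closes — contains both E and ~E.
      branch 1.2 (add ~(F & B)):
        ~(F & B): β-rule — branch into ~F  //  ~B.
          branch 1.2.1 (add ~F):
            ○ open, literals {D=F, F=F}.
          branch 1.2.2 (add ~B):
            ○ open, literals {B=F, D=F}.
  branch 2 (add ((A -> C) -> (~C | E))):
    ((A -> C) -> (~C | E)): β-rule — branch into ~(A -> C)  //  (~C | E).
      branch 2.1 (add ~(A -> C)):
        ~(A -> C): α-rule — add A, ~C.
        ○ open, literals {A=T, C=F}.
      branch 2.2 (add (~C | E)):
        (~C | E): β-rule — branch into ~C  //  E.
          branch 2.2.1 (add ~C):
            ○ open, literals {C=F}.
          branch 2.2.2 (add E):
            ○ open, literals {E=T}.
1 branch closed, 5 open.
Each open branch fixes some atoms; the unmentioned ones are free. Counting distinct full assignments: branch {D=F, F=F} (A, B, C, E) contributes 16 new; branch {B=F, D=F} (A, C, E, F) contributes 8 new; branch {A=T, C=F} (B, D, E, F) contributes 10 new; branch {C=F} (A, B, D, E, F) contributes 10 new; branch {E=T} (A, B, C, D, F) contributes 10 new. Total: 54.

54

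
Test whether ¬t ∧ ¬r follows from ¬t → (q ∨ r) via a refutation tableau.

No

Initial set: {(¬t → (q ∨ r)); ¬(¬t ∧ ¬r)}.
(¬t → (q ∨ r)): β-rule — branch into ¬¬t  //  (q ∨ r).
  branch 1 (add ¬¬t):
    ¬(¬t ∧ ¬r): β-rule — branch into ¬¬t  //  ¬¬r.
      branch 1.1 (add ¬¬t):
        ○ open, literals {t=1}.
      branch 1.2 (add ¬¬r):
        ○ open, literals {r=1, t=1}.
  branch 2 (add (q ∨ r)):
    ¬(¬t ∧ ¬r): β-rule — branch into ¬¬t  //  ¬¬r.
      branch 2.1 (add ¬¬t):
        (q ∨ r): β-rule — branch into q  //  r.
          branch 2.1.1 (add q):
            ○ open, literals {q=1, t=1}.
          branch 2.1.2 (add r):
            ○ open, literals {r=1, t=1}.
      branch 2.2 (add ¬¬r):
        (q ∨ r): β-rule — branch into q  //  r.
          branch 2.2.1 (add q):
            ○ open, literals {q=1, r=1}.
          branch 2.2.2 (add r):
            ○ open, literals {r=1}.
0 branches closed, 6 open.
An open branch gives a countermodel: t=1 (unmentioned atoms arbitrary); the premises hold there but the conclusion fails.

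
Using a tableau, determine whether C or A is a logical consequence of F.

No

Initial set: {F; not (C or A)}.
not (C or A): α-rule — add not C, not A.
○ open, literals {A=F, C=F, F=T}.
0 branches closed, 1 open.
An open branch gives a countermodel: A=F, C=F, F=T (unmentioned atoms arbitrary); the premises hold there but the conclusion fails.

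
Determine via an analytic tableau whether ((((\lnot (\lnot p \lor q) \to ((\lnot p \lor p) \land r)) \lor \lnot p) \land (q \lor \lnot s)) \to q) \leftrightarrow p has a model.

Initial set: {T (((((\lnot (\lnot p \lor q) \to ((\lnot p \lor p) \land r)) \lor \lnot p) \land (q \lor \lnot s)) \to q) \leftrightarrow p)}.
T (((((\lnot (\lnot p \lor q) \to ((\lnot p \lor p) \land r)) \lor \lnot p) \land (q \lor \lnot s)) \to q) \leftrightarrow p): β-rule — branch into T ((((\lnot (\lnot p \lor q) \to ((\lnot p \lor p) \land r)) \lor \lnot p) \land (q \lor \lnot s)) \to q), T p  //  F ((((\lnot (\lnot p \lor q) \to ((\lnot p \lor p) \land r)) \lor \lnot p) \land (q \lor \lnot s)) \to q), F p.
  branch 1 (add T ((((\lnot (\lnot p \lor q) \to ((\lnot p \lor p) \land r)) \lor \lnot p) \land (q \lor \lnot s)) \to q), T p):
    T ((((\lnot (\lnot p \lor q) \to ((\lnot p \lor p) \land r)) \lor \lnot p) \land (q \lor \lnot s)) \to q): β-rule — branch into F (((\lnot (\lnot p \lor q) \to ((\lnot p \lor p) \land r)) \lor \lnot p) \land (q \lor \lnot s))  //  T q.
      branch 1.1 (add F (((\lnot (\lnot p \lor q) \to ((\lnot p \lor p) \land r)) \lor \lnot p) \land (q \lor \lnot s))):
        F (((\lnot (\lnot p \lor q) \to ((\lnot p \lor p) \land r)) \lor \lnot p) \land (q \lor \lnot s)): β-rule — branch into F ((\lnot (\lnot p \lor q) \to ((\lnot p \lor p) \land r)) \lor \lnot p)  //  F (q \lor \lnot s).
          branch 1.1.1 (add F ((\lnot (\lnot p \lor q) \to ((\lnot p \lor p) \land r)) \lor \lnot p)):
            F ((\lnot (\lnot p \lor q) \to ((\lnot p \lor p) \land r)) \lor \lnot p): α-rule — add F (\lnot (\lnot p \lor q) \to ((\lnot p \lor p) \land r)), F \lnot p.
            F (\lnot (\lnot p \lor q) \to ((\lnot p \lor p) \land r)): α-rule — add T \lnot (\lnot p \lor q), F ((\lnot p \lor p) \land r).
            T \lnot (\lnot p \lor q): α-rule — add F \lnot p, F q.
            F ((\lnot p \lor p) \land r): β-rule — branch into F (\lnot p \lor p)  //  F r.
              branch 1.1.1.1 (add F (\lnot p \lor p)):
                F (\lnot p \lor p): α-rule — add F \lnot p, F p.
                × closes — contains both p and \lnot p.
              branch 1.1.1.2 (add F r):
                ○ open, literals {p=true, q=false, r=false}.
          branch 1.1.2 (add F (q \lor \lnot s)):
            F (q \lor \lnot s): α-rule — add F q, F \lnot s.
            ○ open, literals {p=true, q=false, s=true}.
      branch 1.2 (add T q):
        ○ open, literals {p=true, q=true}.
  branch 2 (add F ((((\lnot (\lnot p \lor q) \to ((\lnot p \lor p) \land r)) \lor \lnot p) \land (q \lor \lnot s)) \to q), F p):
    F ((((\lnot (\lnot p \lor q) \to ((\lnot p \lor p) \land r)) \lor \lnot p) \land (q \lor \lnot s)) \to q): α-rule — add T (((\lnot (\lnot p \lor q) \to ((\lnot p \lor p) \land r)) \lor \lnot p) \land (q \lor \lnot s)), F q.
    T (((\lnot (\lnot p \lor q) \to ((\lnot p \lor p) \land r)) \lor \lnot p) \land (q \lor \lnot s)): α-rule — add T ((\lnot (\lnot p \lor q) \to ((\lnot p \lor p) \land r)) \lor \lnot p), T (q \lor \lnot s).
    T ((\lnot (\lnot p \lor q) \to ((\lnot p \lor p) \land r)) \lor \lnot p): β-rule — branch into T (\lnot (\lnot p \lor q) \to ((\lnot p \lor p) \land r))  //  T \lnot p.
      branch 2.1 (add T (\lnot (\lnot p \lor q) \to ((\lnot p \lor p) \land r))):
        T (q \lor \lnot s): β-rule — branch into T q  //  T \lnot s.
          branch 2.1.1 (add T q):
            × closes — contains both q and \lnot q.
          branch 2.1.2 (add T \lnot s):
            T (\lnot (\lnot p \lor q) \to ((\lnot p \lor p) \land r)): β-rule — branch into F \lnot (\lnot p \lor q)  //  T ((\lnot p \lor p) \land r).
              branch 2.1.2.1 (add F \lnot (\lnot p \lor q)):
                F \lnot (\lnot p \lor q): β-rule — branch into T \lnot p  //  T q.
                  branch 2.1.2.1.1 (add T \lnot p):
                    ○ open, literals {p=false, q=false, s=false}.
                  branch 2.1.2.1.2 (add T q):
                    × closes — contains both q and \lnot q.
              branch 2.1.2.2 (add T ((\lnot p \lor p) \land r)):
                T ((\lnot p \lor p) \land r): α-rule — add T (\lnot p \lor p), T r.
                T (\lnot p \lor p): β-rule — branch into T \lnot p  //  T p.
                  branch 2.1.2.2.1 (add T \lnot p):
                    ○ open, literals {p=false, q=false, r=true, s=false}.
                  branch 2.1.2.2.2 (add T p):
                    × closes — contains both p and \lnot p.
      branch 2.2 (add T \lnot p):
        T (q \lor \lnot s): β-rule — branch into T q  //  T \lnot s.
          branch 2.2.1 (add T q):
            × closes — contains both q and \lnot q.
          branch 2.2.2 (add T \lnot s):
            ○ open, literals {p=false, q=false, s=false}.
5 branches closed, 6 open.
An open branch gives a satisfying assignment: p=true, q=false, r=false.

Satisfiable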